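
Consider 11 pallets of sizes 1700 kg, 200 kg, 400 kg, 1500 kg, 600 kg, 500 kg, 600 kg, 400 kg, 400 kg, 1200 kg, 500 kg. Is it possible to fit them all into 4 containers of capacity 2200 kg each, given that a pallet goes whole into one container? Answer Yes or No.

Yes

A valid assignment using 4 containers:
  container 1: 1700 + 500 = 2200
  container 2: 1500 + 600 = 2100
  container 3: 1200 + 600 + 400 = 2200
  container 4: 500 + 400 + 400 + 200 = 1500
Every load is within 2200 kg, so 4 containers suffice.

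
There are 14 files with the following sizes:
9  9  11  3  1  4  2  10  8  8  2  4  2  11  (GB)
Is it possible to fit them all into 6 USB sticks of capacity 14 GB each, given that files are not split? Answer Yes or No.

Total = 84 GB; ⌈84/14⌉ = 6.
7 files each exceed half the capacity and cannot share a USB stick, forcing at least 7 USB sticks.
At least 7 USB sticks are required, but only 6 are allowed.

No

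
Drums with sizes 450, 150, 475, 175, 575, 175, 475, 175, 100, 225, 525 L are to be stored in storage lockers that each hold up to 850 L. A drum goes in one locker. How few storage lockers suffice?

5

Total = 575 + 525 + 475 + 475 + 450 + 225 + 175 + 175 + 175 + 150 + 100 = 3500 L.
Lower bound: ⌈3500/850⌉ = 5 storage lockers.
A packing using 5 storage lockers:
  locker 1: 575 + 225 = 800
  locker 2: 525 + 175 + 150 = 850
  locker 3: 475 + 175 + 175 = 825
  locker 4: 475 + 100 = 575
  locker 5: 450 = 450
This matches the lower bound, so 5 is optimal.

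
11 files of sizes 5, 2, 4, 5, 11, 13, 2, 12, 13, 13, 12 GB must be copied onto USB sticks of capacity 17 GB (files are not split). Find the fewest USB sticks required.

Total = 13 + 13 + 13 + 12 + 12 + 11 + 5 + 5 + 4 + 2 + 2 = 92 GB.
Lower bound: ⌈92/17⌉ = 6 USB sticks.
A packing using 6 USB sticks:
  USB stick 1: 13 + 4 = 17
  USB stick 2: 13 + 2 + 2 = 17
  USB stick 3: 13 = 13
  USB stick 4: 12 + 5 = 17
  USB stick 5: 12 + 5 = 17
  USB stick 6: 11 = 11
This matches the lower bound, so 6 is optimal.

6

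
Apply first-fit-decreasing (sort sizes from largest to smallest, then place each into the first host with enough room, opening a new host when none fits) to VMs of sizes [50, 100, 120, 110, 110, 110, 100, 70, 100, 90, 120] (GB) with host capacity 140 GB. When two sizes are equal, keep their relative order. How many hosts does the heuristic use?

10

Sorted descending: 120, 120, 110, 110, 110, 100, 100, 100, 90, 70, 50.
  120 → host 1 (new)  [load 120/140]
  120 → host 2 (new)  [load 120/140]
  110 → host 3 (new)  [load 110/140]
  110 → host 4 (new)  [load 110/140]
  110 → host 5 (new)  [load 110/140]
  100 → host 6 (new)  [load 100/140]
  100 → host 7 (new)  [load 100/140]
  100 → host 8 (new)  [load 100/140]
  90 → host 9 (new)  [load 90/140]
  70 → host 10 (new)  [load 70/140]
  50 → host 9  [load 140/140]
10 hosts opened.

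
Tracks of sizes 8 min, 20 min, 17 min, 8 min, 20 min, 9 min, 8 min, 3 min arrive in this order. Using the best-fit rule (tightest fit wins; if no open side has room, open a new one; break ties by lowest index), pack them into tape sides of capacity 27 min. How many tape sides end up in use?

4

  8 → side 1 (new)  [load 8/27]
  20 → side 2 (new)  [load 20/27]
  17 → side 1  [load 25/27]
  8 → side 3 (new)  [load 8/27]
  20 → side 4 (new)  [load 20/27]
  9 → side 3  [load 17/27]
  8 → side 3  [load 25/27]
  3 → side 2  [load 23/27]
4 tape sides opened.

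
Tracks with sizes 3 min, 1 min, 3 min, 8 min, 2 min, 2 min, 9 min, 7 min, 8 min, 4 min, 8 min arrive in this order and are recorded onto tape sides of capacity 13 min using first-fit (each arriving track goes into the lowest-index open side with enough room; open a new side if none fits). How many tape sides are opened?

6

  3 → side 1 (new)  [load 3/13]
  1 → side 1  [load 4/13]
  3 → side 1  [load 7/13]
  8 → side 2 (new)  [load 8/13]
  2 → side 1  [load 9/13]
  2 → side 1  [load 11/13]
  9 → side 3 (new)  [load 9/13]
  7 → side 4 (new)  [load 7/13]
  8 → side 5 (new)  [load 8/13]
  4 → side 2  [load 12/13]
  8 → side 6 (new)  [load 8/13]
6 tape sides opened.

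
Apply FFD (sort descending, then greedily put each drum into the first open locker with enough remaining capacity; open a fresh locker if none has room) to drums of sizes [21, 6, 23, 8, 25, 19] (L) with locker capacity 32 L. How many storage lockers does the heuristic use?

4

Sorted descending: 25, 23, 21, 19, 8, 6.
  25 → locker 1 (new)  [load 25/32]
  23 → locker 2 (new)  [load 23/32]
  21 → locker 3 (new)  [load 21/32]
  19 → locker 4 (new)  [load 19/32]
  8 → locker 2  [load 31/32]
  6 → locker 1  [load 31/32]
4 storage lockers opened.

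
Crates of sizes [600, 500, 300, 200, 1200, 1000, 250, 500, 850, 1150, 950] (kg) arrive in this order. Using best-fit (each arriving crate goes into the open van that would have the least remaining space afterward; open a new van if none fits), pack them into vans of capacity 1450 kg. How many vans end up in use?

  600 → van 1 (new)  [load 600/1450]
  500 → van 1  [load 1100/1450]
  300 → van 1  [load 1400/1450]
  200 → van 2 (new)  [load 200/1450]
  1200 → van 2  [load 1400/1450]
  1000 → van 3 (new)  [load 1000/1450]
  250 → van 3  [load 1250/1450]
  500 → van 4 (new)  [load 500/1450]
  850 → van 4  [load 1350/1450]
  1150 → van 5 (new)  [load 1150/1450]
  950 → van 6 (new)  [load 950/1450]
6 vans opened.

6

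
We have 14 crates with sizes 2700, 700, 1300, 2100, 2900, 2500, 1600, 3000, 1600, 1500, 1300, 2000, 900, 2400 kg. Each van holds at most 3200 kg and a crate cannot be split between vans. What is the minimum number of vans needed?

10

Total = 3000 + 2900 + 2700 + 2500 + 2400 + 2100 + 2000 + 1600 + 1600 + 1500 + 1300 + 1300 + 900 + 700 = 26500 kg.
Lower bound: ⌈26500/3200⌉ = 9 vans.
A packing using 10 vans:
  van 1: 3000 = 3000
  van 2: 2900 = 2900
  van 3: 2700 = 2700
  van 4: 2500 + 700 = 3200
  van 5: 2400 = 2400
  van 6: 2100 + 900 = 3000
  van 7: 2000 = 2000
  van 8: 1600 + 1600 = 3200
  van 9: 1500 + 1300 = 2800
  van 10: 1300 = 1300
No arrangement into 9 vans stays within capacity, so 10 is optimal.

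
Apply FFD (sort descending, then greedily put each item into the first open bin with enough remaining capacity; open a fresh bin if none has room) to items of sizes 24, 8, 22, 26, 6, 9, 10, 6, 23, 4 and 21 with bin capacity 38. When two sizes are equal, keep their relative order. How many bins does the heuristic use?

Sorted descending: 26, 24, 23, 22, 21, 10, 9, 8, 6, 6, 4.
  26 → bin 1 (new)  [load 26/38]
  24 → bin 2 (new)  [load 24/38]
  23 → bin 3 (new)  [load 23/38]
  22 → bin 4 (new)  [load 22/38]
  21 → bin 5 (new)  [load 21/38]
  10 → bin 1  [load 36/38]
  9 → bin 2  [load 33/38]
  8 → bin 3  [load 31/38]
  6 → bin 3  [load 37/38]
  6 → bin 4  [load 28/38]
  4 → bin 2  [load 37/38]
5 bins opened.

5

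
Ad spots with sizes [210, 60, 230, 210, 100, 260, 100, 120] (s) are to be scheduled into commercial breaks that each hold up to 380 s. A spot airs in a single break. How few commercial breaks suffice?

Total = 260 + 230 + 210 + 210 + 120 + 100 + 100 + 60 = 1290 s.
Lower bound: ⌈1290/380⌉ = 4 commercial breaks.
A packing using 4 commercial breaks:
  break 1: 260 + 120 = 380
  break 2: 230 + 100 = 330
  break 3: 210 + 100 + 60 = 370
  break 4: 210 = 210
This matches the lower bound, so 4 is optimal.

4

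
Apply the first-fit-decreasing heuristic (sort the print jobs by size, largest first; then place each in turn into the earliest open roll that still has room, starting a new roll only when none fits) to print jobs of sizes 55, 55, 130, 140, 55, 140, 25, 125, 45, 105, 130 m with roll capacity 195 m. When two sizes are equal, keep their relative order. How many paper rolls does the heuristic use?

6

Sorted descending: 140, 140, 130, 130, 125, 105, 55, 55, 55, 45, 25.
  140 → roll 1 (new)  [load 140/195]
  140 → roll 2 (new)  [load 140/195]
  130 → roll 3 (new)  [load 130/195]
  130 → roll 4 (new)  [load 130/195]
  125 → roll 5 (new)  [load 125/195]
  105 → roll 6 (new)  [load 105/195]
  55 → roll 1  [load 195/195]
  55 → roll 2  [load 195/195]
  55 → roll 3  [load 185/195]
  45 → roll 4  [load 175/195]
  25 → roll 5  [load 150/195]
6 paper rolls opened.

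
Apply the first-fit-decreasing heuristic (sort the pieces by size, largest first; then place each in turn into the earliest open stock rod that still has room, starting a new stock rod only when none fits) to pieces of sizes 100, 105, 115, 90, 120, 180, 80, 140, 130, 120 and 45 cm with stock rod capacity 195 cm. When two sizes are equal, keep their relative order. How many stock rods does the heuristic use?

Sorted descending: 180, 140, 130, 120, 120, 115, 105, 100, 90, 80, 45.
  180 → stock rod 1 (new)  [load 180/195]
  140 → stock rod 2 (new)  [load 140/195]
  130 → stock rod 3 (new)  [load 130/195]
  120 → stock rod 4 (new)  [load 120/195]
  120 → stock rod 5 (new)  [load 120/195]
  115 → stock rod 6 (new)  [load 115/195]
  105 → stock rod 7 (new)  [load 105/195]
  100 → stock rod 8 (new)  [load 100/195]
  90 → stock rod 7  [load 195/195]
  80 → stock rod 6  [load 195/195]
  45 → stock rod 2  [load 185/195]
8 stock rods opened.

8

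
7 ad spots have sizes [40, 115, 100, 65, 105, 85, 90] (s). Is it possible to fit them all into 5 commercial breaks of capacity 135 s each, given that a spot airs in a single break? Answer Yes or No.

No

Total = 600 s; ⌈600/135⌉ = 5.
The bound of 5 does not rule out 5, but exhaustive search shows no assignment into 5 commercial breaks of capacity 135 s exists — the minimum is 6.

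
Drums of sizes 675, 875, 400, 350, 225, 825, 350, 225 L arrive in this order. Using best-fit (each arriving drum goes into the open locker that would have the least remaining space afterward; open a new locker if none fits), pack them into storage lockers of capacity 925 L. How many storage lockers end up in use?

  675 → locker 1 (new)  [load 675/925]
  875 → locker 2 (new)  [load 875/925]
  400 → locker 3 (new)  [load 400/925]
  350 → locker 3  [load 750/925]
  225 → locker 1  [load 900/925]
  825 → locker 4 (new)  [load 825/925]
  350 → locker 5 (new)  [load 350/925]
  225 → locker 5  [load 575/925]
5 storage lockers opened.

5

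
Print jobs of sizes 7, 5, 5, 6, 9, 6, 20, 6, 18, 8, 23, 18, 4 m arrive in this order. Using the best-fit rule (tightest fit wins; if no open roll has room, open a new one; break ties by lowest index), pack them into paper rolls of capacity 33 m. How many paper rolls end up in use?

5

  7 → roll 1 (new)  [load 7/33]
  5 → roll 1  [load 12/33]
  5 → roll 1  [load 17/33]
  6 → roll 1  [load 23/33]
  9 → roll 1  [load 32/33]
  6 → roll 2 (new)  [load 6/33]
  20 → roll 2  [load 26/33]
  6 → roll 2  [load 32/33]
  18 → roll 3 (new)  [load 18/33]
  8 → roll 3  [load 26/33]
  23 → roll 4 (new)  [load 23/33]
  18 → roll 5 (new)  [load 18/33]
  4 → roll 3  [load 30/33]
5 paper rolls opened.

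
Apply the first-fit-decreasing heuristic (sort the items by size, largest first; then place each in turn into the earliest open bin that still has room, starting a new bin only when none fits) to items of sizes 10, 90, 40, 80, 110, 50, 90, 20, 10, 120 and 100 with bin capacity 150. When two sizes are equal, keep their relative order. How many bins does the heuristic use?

6

Sorted descending: 120, 110, 100, 90, 90, 80, 50, 40, 20, 10, 10.
  120 → bin 1 (new)  [load 120/150]
  110 → bin 2 (new)  [load 110/150]
  100 → bin 3 (new)  [load 100/150]
  90 → bin 4 (new)  [load 90/150]
  90 → bin 5 (new)  [load 90/150]
  80 → bin 6 (new)  [load 80/150]
  50 → bin 3  [load 150/150]
  40 → bin 2  [load 150/150]
  20 → bin 1  [load 140/150]
  10 → bin 1  [load 150/150]
  10 → bin 4  [load 100/150]
6 bins opened.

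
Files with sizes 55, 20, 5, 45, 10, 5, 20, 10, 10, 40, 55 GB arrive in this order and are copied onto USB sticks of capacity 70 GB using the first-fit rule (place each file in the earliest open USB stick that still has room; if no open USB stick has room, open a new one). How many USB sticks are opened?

  55 → USB stick 1 (new)  [load 55/70]
  20 → USB stick 2 (new)  [load 20/70]
  5 → USB stick 1  [load 60/70]
  45 → USB stick 2  [load 65/70]
  10 → USB stick 1  [load 70/70]
  5 → USB stick 2  [load 70/70]
  20 → USB stick 3 (new)  [load 20/70]
  10 → USB stick 3  [load 30/70]
  10 → USB stick 3  [load 40/70]
  40 → USB stick 4 (new)  [load 40/70]
  55 → USB stick 5 (new)  [load 55/70]
5 USB sticks opened.

5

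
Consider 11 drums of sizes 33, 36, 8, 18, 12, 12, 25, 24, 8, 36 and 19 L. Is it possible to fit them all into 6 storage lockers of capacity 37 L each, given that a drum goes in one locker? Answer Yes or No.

No

Total = 231 L; ⌈231/37⌉ = 7.
At least 7 storage lockers are required, but only 6 are allowed.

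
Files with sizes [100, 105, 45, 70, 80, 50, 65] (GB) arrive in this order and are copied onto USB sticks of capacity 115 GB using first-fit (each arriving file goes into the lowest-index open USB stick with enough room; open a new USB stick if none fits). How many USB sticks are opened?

  100 → USB stick 1 (new)  [load 100/115]
  105 → USB stick 2 (new)  [load 105/115]
  45 → USB stick 3 (new)  [load 45/115]
  70 → USB stick 3  [load 115/115]
  80 → USB stick 4 (new)  [load 80/115]
  50 → USB stick 5 (new)  [load 50/115]
  65 → USB stick 5  [load 115/115]
5 USB sticks opened.

5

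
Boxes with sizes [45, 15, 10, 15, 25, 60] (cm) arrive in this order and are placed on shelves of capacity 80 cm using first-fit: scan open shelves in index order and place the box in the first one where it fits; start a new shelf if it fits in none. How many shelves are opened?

  45 → shelf 1 (new)  [load 45/80]
  15 → shelf 1  [load 60/80]
  10 → shelf 1  [load 70/80]
  15 → shelf 2 (new)  [load 15/80]
  25 → shelf 2  [load 40/80]
  60 → shelf 3 (new)  [load 60/80]
3 shelves opened.

3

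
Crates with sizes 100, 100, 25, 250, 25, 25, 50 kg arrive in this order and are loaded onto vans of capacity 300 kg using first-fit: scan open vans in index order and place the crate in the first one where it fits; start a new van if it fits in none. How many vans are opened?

  100 → van 1 (new)  [load 100/300]
  100 → van 1  [load 200/300]
  25 → van 1  [load 225/300]
  250 → van 2 (new)  [load 250/300]
  25 → van 1  [load 250/300]
  25 → van 1  [load 275/300]
  50 → van 2  [load 300/300]
2 vans opened.

2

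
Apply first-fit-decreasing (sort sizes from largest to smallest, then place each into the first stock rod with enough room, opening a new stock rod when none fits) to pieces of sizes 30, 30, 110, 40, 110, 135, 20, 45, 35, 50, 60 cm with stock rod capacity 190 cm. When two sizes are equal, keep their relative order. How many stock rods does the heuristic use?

4

Sorted descending: 135, 110, 110, 60, 50, 45, 40, 35, 30, 30, 20.
  135 → stock rod 1 (new)  [load 135/190]
  110 → stock rod 2 (new)  [load 110/190]
  110 → stock rod 3 (new)  [load 110/190]
  60 → stock rod 2  [load 170/190]
  50 → stock rod 1  [load 185/190]
  45 → stock rod 3  [load 155/190]
  40 → stock rod 4 (new)  [load 40/190]
  35 → stock rod 3  [load 190/190]
  30 → stock rod 4  [load 70/190]
  30 → stock rod 4  [load 100/190]
  20 → stock rod 2  [load 190/190]
4 stock rods opened.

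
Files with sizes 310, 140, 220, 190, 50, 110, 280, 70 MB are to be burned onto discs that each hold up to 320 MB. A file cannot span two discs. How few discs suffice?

Total = 310 + 280 + 220 + 190 + 140 + 110 + 70 + 50 = 1370 MB.
Lower bound: ⌈1370/320⌉ = 5 discs.
A packing using 5 discs:
  disc 1: 310 = 310
  disc 2: 280 = 280
  disc 3: 220 + 70 = 290
  disc 4: 190 + 110 = 300
  disc 5: 140 + 50 = 190
This matches the lower bound, so 5 is optimal.

5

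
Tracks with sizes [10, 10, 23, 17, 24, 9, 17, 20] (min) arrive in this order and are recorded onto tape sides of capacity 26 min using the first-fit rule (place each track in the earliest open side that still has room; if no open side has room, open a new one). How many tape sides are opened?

6

  10 → side 1 (new)  [load 10/26]
  10 → side 1  [load 20/26]
  23 → side 2 (new)  [load 23/26]
  17 → side 3 (new)  [load 17/26]
  24 → side 4 (new)  [load 24/26]
  9 → side 3  [load 26/26]
  17 → side 5 (new)  [load 17/26]
  20 → side 6 (new)  [load 20/26]
6 tape sides opened.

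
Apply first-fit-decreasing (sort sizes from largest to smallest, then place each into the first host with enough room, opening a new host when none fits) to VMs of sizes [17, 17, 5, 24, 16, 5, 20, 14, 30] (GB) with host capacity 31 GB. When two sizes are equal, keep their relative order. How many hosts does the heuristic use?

Sorted descending: 30, 24, 20, 17, 17, 16, 14, 5, 5.
  30 → host 1 (new)  [load 30/31]
  24 → host 2 (new)  [load 24/31]
  20 → host 3 (new)  [load 20/31]
  17 → host 4 (new)  [load 17/31]
  17 → host 5 (new)  [load 17/31]
  16 → host 6 (new)  [load 16/31]
  14 → host 4  [load 31/31]
  5 → host 2  [load 29/31]
  5 → host 3  [load 25/31]
6 hosts opened.

6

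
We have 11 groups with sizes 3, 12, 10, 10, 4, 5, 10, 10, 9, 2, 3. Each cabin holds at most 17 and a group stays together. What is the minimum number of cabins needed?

Total = 12 + 10 + 10 + 10 + 10 + 9 + 5 + 4 + 3 + 3 + 2 = 78.
Lower bound: ⌈78/17⌉ = 5 cabins.
Also, 6 groups each exceed 17/2, and no two of those can share a cabin, so at least 6 cabins are needed.
A packing using 6 cabins:
  cabin 1: 12 + 5 = 17
  cabin 2: 10 + 4 + 3 = 17
  cabin 3: 10 + 3 + 2 = 15
  cabin 4: 10 = 10
  cabin 5: 10 = 10
  cabin 6: 9 = 9
This matches the lower bound, so 6 is optimal.

6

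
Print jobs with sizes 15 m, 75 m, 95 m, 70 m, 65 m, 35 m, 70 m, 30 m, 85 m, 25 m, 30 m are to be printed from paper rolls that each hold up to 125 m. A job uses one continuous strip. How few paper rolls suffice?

6

Total = 95 + 85 + 75 + 70 + 70 + 65 + 35 + 30 + 30 + 25 + 15 = 595 m.
Lower bound: ⌈595/125⌉ = 5 paper rolls.
Also, 6 print jobs each exceed 125/2 m, and no two of those can share a roll, so at least 6 paper rolls are needed.
A packing using 6 paper rolls:
  roll 1: 95 + 30 = 125
  roll 2: 85 + 35 = 120
  roll 3: 75 + 30 + 15 = 120
  roll 4: 70 + 25 = 95
  roll 5: 70 = 70
  roll 6: 65 = 65
This matches the lower bound, so 6 is optimal.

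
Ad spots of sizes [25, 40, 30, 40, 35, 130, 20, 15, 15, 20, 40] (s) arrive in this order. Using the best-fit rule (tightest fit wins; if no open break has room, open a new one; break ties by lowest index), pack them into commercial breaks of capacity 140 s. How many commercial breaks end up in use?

4

  25 → break 1 (new)  [load 25/140]
  40 → break 1  [load 65/140]
  30 → break 1  [load 95/140]
  40 → break 1  [load 135/140]
  35 → break 2 (new)  [load 35/140]
  130 → break 3 (new)  [load 130/140]
  20 → break 2  [load 55/140]
  15 → break 2  [load 70/140]
  15 → break 2  [load 85/140]
  20 → break 2  [load 105/140]
  40 → break 4 (new)  [load 40/140]
4 commercial breaks opened.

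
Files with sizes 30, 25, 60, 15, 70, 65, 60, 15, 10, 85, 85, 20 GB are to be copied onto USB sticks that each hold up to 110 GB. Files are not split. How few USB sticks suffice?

Total = 85 + 85 + 70 + 65 + 60 + 60 + 30 + 25 + 20 + 15 + 15 + 10 = 540 GB.
Lower bound: ⌈540/110⌉ = 5 USB sticks.
Also, 6 files each exceed 55 GB, and no two of those can share a USB stick, so at least 6 USB sticks are needed.
A packing using 6 USB sticks:
  USB stick 1: 85 + 25 = 110
  USB stick 2: 85 + 20 = 105
  USB stick 3: 70 + 30 + 10 = 110
  USB stick 4: 65 + 15 + 15 = 95
  USB stick 5: 60 = 60
  USB stick 6: 60 = 60
This matches the lower bound, so 6 is optimal.

6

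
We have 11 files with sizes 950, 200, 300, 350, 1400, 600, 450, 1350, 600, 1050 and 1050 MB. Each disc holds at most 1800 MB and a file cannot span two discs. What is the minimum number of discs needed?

Total = 1400 + 1350 + 1050 + 1050 + 950 + 600 + 600 + 450 + 350 + 300 + 200 = 8300 MB.
Lower bound: ⌈8300/1800⌉ = 5 discs.
A packing using 5 discs:
  disc 1: 1400 + 350 = 1750
  disc 2: 1350 + 450 = 1800
  disc 3: 1050 + 600 = 1650
  disc 4: 1050 + 600 = 1650
  disc 5: 950 + 300 + 200 = 1450
This matches the lower bound, so 5 is optimal.

5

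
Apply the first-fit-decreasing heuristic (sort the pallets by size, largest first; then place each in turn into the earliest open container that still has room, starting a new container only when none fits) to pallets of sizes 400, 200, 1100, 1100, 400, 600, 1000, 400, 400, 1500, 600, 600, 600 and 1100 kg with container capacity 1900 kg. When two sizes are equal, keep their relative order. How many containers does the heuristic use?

6

Sorted descending: 1500, 1100, 1100, 1100, 1000, 600, 600, 600, 600, 400, 400, 400, 400, 200.
  1500 → container 1 (new)  [load 1500/1900]
  1100 → container 2 (new)  [load 1100/1900]
  1100 → container 3 (new)  [load 1100/1900]
  1100 → container 4 (new)  [load 1100/1900]
  1000 → container 5 (new)  [load 1000/1900]
  600 → container 2  [load 1700/1900]
  600 → container 3  [load 1700/1900]
  600 → container 4  [load 1700/1900]
  600 → container 5  [load 1600/1900]
  400 → container 1  [load 1900/1900]
  400 → container 6 (new)  [load 400/1900]
  400 → container 6  [load 800/1900]
  400 → container 6  [load 1200/1900]
  200 → container 2  [load 1900/1900]
6 containers opened.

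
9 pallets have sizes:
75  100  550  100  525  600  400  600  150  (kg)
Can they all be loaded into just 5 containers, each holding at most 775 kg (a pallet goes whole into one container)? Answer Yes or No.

A valid assignment using 5 containers:
  container 1: 600 + 150 = 750
  container 2: 600 + 100 + 75 = 775
  container 3: 550 + 100 = 650
  container 4: 525 = 525
  container 5: 400 = 400
Every load is within 775 kg, so 5 containers suffice.

Yes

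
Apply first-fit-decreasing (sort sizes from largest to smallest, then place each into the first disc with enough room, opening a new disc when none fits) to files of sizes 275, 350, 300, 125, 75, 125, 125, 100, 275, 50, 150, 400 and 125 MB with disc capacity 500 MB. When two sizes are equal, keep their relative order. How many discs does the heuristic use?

Sorted descending: 400, 350, 300, 275, 275, 150, 125, 125, 125, 125, 100, 75, 50.
  400 → disc 1 (new)  [load 400/500]
  350 → disc 2 (new)  [load 350/500]
  300 → disc 3 (new)  [load 300/500]
  275 → disc 4 (new)  [load 275/500]
  275 → disc 5 (new)  [load 275/500]
  150 → disc 2  [load 500/500]
  125 → disc 3  [load 425/500]
  125 → disc 4  [load 400/500]
  125 → disc 5  [load 400/500]
  125 → disc 6 (new)  [load 125/500]
  100 → disc 1  [load 500/500]
  75 → disc 3  [load 500/500]
  50 → disc 4  [load 450/500]
6 discs opened.

6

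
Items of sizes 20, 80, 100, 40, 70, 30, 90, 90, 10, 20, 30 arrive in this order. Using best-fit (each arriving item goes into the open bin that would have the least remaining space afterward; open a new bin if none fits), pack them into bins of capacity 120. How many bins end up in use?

  20 → bin 1 (new)  [load 20/120]
  80 → bin 1  [load 100/120]
  100 → bin 2 (new)  [load 100/120]
  40 → bin 3 (new)  [load 40/120]
  70 → bin 3  [load 110/120]
  30 → bin 4 (new)  [load 30/120]
  90 → bin 4  [load 120/120]
  90 → bin 5 (new)  [load 90/120]
  10 → bin 3  [load 120/120]
  20 → bin 1  [load 120/120]
  30 → bin 5  [load 120/120]
5 bins opened.

5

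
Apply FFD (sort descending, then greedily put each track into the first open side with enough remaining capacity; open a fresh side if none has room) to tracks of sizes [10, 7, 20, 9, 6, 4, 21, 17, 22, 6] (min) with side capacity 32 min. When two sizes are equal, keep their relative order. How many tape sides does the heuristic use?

4

Sorted descending: 22, 21, 20, 17, 10, 9, 7, 6, 6, 4.
  22 → side 1 (new)  [load 22/32]
  21 → side 2 (new)  [load 21/32]
  20 → side 3 (new)  [load 20/32]
  17 → side 4 (new)  [load 17/32]
  10 → side 1  [load 32/32]
  9 → side 2  [load 30/32]
  7 → side 3  [load 27/32]
  6 → side 4  [load 23/32]
  6 → side 4  [load 29/32]
  4 → side 3  [load 31/32]
4 tape sides opened.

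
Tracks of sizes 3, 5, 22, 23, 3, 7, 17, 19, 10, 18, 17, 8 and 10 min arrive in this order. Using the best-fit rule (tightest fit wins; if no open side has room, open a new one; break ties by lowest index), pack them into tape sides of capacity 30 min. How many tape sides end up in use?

  3 → side 1 (new)  [load 3/30]
  5 → side 1  [load 8/30]
  22 → side 1  [load 30/30]
  23 → side 2 (new)  [load 23/30]
  3 → side 2  [load 26/30]
  7 → side 3 (new)  [load 7/30]
  17 → side 3  [load 24/30]
  19 → side 4 (new)  [load 19/30]
  10 → side 4  [load 29/30]
  18 → side 5 (new)  [load 18/30]
  17 → side 6 (new)  [load 17/30]
  8 → side 5  [load 26/30]
  10 → side 6  [load 27/30]
6 tape sides opened.

6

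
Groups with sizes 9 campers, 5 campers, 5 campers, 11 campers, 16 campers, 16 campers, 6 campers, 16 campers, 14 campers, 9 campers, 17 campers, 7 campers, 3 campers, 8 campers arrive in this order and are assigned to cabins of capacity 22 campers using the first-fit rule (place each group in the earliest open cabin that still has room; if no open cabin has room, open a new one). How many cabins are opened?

  9 → cabin 1 (new)  [load 9/22]
  5 → cabin 1  [load 14/22]
  5 → cabin 1  [load 19/22]
  11 → cabin 2 (new)  [load 11/22]
  16 → cabin 3 (new)  [load 16/22]
  16 → cabin 4 (new)  [load 16/22]
  6 → cabin 2  [load 17/22]
  16 → cabin 5 (new)  [load 16/22]
  14 → cabin 6 (new)  [load 14/22]
  9 → cabin 7 (new)  [load 9/22]
  17 → cabin 8 (new)  [load 17/22]
  7 → cabin 6  [load 21/22]
  3 → cabin 1  [load 22/22]
  8 → cabin 7  [load 17/22]
8 cabins opened.

8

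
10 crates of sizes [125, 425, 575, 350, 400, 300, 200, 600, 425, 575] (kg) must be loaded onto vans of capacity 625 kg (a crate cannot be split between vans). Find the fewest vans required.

Total = 600 + 575 + 575 + 425 + 425 + 400 + 350 + 300 + 200 + 125 = 3975 kg.
Lower bound: ⌈3975/625⌉ = 7 vans.
A packing using 8 vans:
  van 1: 600 = 600
  van 2: 575 = 575
  van 3: 575 = 575
  van 4: 425 + 200 = 625
  van 5: 425 + 125 = 550
  van 6: 400 = 400
  van 7: 350 = 350
  van 8: 300 = 300
No arrangement into 7 vans stays within capacity, so 8 is optimal.

8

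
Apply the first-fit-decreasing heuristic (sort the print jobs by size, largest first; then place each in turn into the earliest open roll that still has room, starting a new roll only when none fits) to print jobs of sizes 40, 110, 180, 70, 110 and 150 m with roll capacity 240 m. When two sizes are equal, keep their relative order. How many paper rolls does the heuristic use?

Sorted descending: 180, 150, 110, 110, 70, 40.
  180 → roll 1 (new)  [load 180/240]
  150 → roll 2 (new)  [load 150/240]
  110 → roll 3 (new)  [load 110/240]
  110 → roll 3  [load 220/240]
  70 → roll 2  [load 220/240]
  40 → roll 1  [load 220/240]
3 paper rolls opened.

3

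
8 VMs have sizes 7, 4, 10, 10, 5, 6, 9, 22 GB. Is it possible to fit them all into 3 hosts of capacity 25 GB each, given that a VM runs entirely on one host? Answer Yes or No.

No

Total = 73 GB; ⌈73/25⌉ = 3.
The bound of 3 does not rule out 3, but exhaustive search shows no assignment into 3 hosts of capacity 25 GB exists — the minimum is 4.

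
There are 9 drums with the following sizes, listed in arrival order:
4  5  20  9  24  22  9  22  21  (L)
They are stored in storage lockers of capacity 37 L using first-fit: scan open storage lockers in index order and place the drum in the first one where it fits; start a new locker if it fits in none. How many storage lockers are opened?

  4 → locker 1 (new)  [load 4/37]
  5 → locker 1  [load 9/37]
  20 → locker 1  [load 29/37]
  9 → locker 2 (new)  [load 9/37]
  24 → locker 2  [load 33/37]
  22 → locker 3 (new)  [load 22/37]
  9 → locker 3  [load 31/37]
  22 → locker 4 (new)  [load 22/37]
  21 → locker 5 (new)  [load 21/37]
5 storage lockers opened.

5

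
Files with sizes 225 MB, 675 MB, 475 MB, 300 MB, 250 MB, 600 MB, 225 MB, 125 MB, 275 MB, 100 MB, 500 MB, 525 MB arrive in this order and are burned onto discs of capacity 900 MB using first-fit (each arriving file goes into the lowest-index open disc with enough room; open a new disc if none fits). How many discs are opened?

6

  225 → disc 1 (new)  [load 225/900]
  675 → disc 1  [load 900/900]
  475 → disc 2 (new)  [load 475/900]
  300 → disc 2  [load 775/900]
  250 → disc 3 (new)  [load 250/900]
  600 → disc 3  [load 850/900]
  225 → disc 4 (new)  [load 225/900]
  125 → disc 2  [load 900/900]
  275 → disc 4  [load 500/900]
  100 → disc 4  [load 600/900]
  500 → disc 5 (new)  [load 500/900]
  525 → disc 6 (new)  [load 525/900]
6 discs opened.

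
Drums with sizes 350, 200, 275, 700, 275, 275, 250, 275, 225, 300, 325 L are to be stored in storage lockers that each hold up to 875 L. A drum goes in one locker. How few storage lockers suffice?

5

Total = 700 + 350 + 325 + 300 + 275 + 275 + 275 + 275 + 250 + 225 + 200 = 3450 L.
Lower bound: ⌈3450/875⌉ = 4 storage lockers.
A packing using 5 storage lockers:
  locker 1: 700 = 700
  locker 2: 350 + 325 + 200 = 875
  locker 3: 300 + 275 + 275 = 850
  locker 4: 275 + 275 + 250 = 800
  locker 5: 225 = 225
No arrangement into 4 storage lockers stays within capacity, so 5 is optimal.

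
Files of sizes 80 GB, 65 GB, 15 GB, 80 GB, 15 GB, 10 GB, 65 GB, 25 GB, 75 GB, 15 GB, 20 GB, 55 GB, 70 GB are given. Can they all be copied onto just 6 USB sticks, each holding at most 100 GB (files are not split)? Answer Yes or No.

Total = 590 GB; ⌈590/100⌉ = 6.
7 files each exceed half the capacity and cannot share a USB stick, forcing at least 7 USB sticks.
At least 7 USB sticks are required, but only 6 are allowed.

No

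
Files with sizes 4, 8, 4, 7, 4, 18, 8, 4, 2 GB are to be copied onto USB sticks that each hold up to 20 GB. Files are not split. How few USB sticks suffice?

Total = 18 + 8 + 8 + 7 + 4 + 4 + 4 + 4 + 2 = 59 GB.
Lower bound: ⌈59/20⌉ = 3 USB sticks.
A packing using 3 USB sticks:
  USB stick 1: 18 + 2 = 20
  USB stick 2: 8 + 8 + 4 = 20
  USB stick 3: 7 + 4 + 4 + 4 = 19
This matches the lower bound, so 3 is optimal.

3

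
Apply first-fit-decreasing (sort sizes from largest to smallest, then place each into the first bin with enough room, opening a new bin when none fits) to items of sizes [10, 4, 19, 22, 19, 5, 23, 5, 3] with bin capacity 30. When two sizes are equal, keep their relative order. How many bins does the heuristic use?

Sorted descending: 23, 22, 19, 19, 10, 5, 5, 4, 3.
  23 → bin 1 (new)  [load 23/30]
  22 → bin 2 (new)  [load 22/30]
  19 → bin 3 (new)  [load 19/30]
  19 → bin 4 (new)  [load 19/30]
  10 → bin 3  [load 29/30]
  5 → bin 1  [load 28/30]
  5 → bin 2  [load 27/30]
  4 → bin 4  [load 23/30]
  3 → bin 2  [load 30/30]
4 bins opened.

4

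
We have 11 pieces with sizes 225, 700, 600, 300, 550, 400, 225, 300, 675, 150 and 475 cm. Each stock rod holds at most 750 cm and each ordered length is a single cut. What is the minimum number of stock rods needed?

7

Total = 700 + 675 + 600 + 550 + 475 + 400 + 300 + 300 + 225 + 225 + 150 = 4600 cm.
Lower bound: ⌈4600/750⌉ = 7 stock rods.
A packing using 7 stock rods:
  stock rod 1: 700 = 700
  stock rod 2: 675 = 675
  stock rod 3: 600 + 150 = 750
  stock rod 4: 550 = 550
  stock rod 5: 475 + 225 = 700
  stock rod 6: 400 + 300 = 700
  stock rod 7: 300 + 225 = 525
This matches the lower bound, so 7 is optimal.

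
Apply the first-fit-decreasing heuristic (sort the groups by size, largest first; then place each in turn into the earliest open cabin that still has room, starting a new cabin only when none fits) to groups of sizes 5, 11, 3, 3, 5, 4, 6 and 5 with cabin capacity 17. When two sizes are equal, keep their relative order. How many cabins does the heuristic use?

3

Sorted descending: 11, 6, 5, 5, 5, 4, 3, 3.
  11 → cabin 1 (new)  [load 11/17]
  6 → cabin 1  [load 17/17]
  5 → cabin 2 (new)  [load 5/17]
  5 → cabin 2  [load 10/17]
  5 → cabin 2  [load 15/17]
  4 → cabin 3 (new)  [load 4/17]
  3 → cabin 3  [load 7/17]
  3 → cabin 3  [load 10/17]
3 cabins opened.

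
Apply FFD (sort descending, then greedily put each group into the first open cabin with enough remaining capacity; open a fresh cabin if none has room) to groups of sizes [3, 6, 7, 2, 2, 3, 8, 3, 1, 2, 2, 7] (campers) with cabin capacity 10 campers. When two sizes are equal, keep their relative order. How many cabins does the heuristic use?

Sorted descending: 8, 7, 7, 6, 3, 3, 3, 2, 2, 2, 2, 1.
  8 → cabin 1 (new)  [load 8/10]
  7 → cabin 2 (new)  [load 7/10]
  7 → cabin 3 (new)  [load 7/10]
  6 → cabin 4 (new)  [load 6/10]
  3 → cabin 2  [load 10/10]
  3 → cabin 3  [load 10/10]
  3 → cabin 4  [load 9/10]
  2 → cabin 1  [load 10/10]
  2 → cabin 5 (new)  [load 2/10]
  2 → cabin 5  [load 4/10]
  2 → cabin 5  [load 6/10]
  1 → cabin 4  [load 10/10]
5 cabins opened.

5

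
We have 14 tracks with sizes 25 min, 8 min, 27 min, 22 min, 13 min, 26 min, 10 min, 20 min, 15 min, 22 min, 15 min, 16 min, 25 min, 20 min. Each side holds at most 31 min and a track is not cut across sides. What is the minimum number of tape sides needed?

10

Total = 27 + 26 + 25 + 25 + 22 + 22 + 20 + 20 + 16 + 15 + 15 + 13 + 10 + 8 = 264 min.
Lower bound: ⌈264/31⌉ = 9 tape sides.
A packing using 10 tape sides:
  side 1: 27 = 27
  side 2: 26 = 26
  side 3: 25 = 25
  side 4: 25 = 25
  side 5: 22 + 8 = 30
  side 6: 22 = 22
  side 7: 20 + 10 = 30
  side 8: 20 = 20
  side 9: 16 + 15 = 31
  side 10: 15 + 13 = 28
No arrangement into 9 tape sides stays within capacity, so 10 is optimal.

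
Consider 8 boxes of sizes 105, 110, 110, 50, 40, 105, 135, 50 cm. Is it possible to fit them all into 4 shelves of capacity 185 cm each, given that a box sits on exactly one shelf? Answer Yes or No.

No

Total = 705 cm; ⌈705/185⌉ = 4.
5 boxes each exceed half the capacity and cannot share a shelf, forcing at least 5 shelves.
At least 5 shelves are required, but only 4 are allowed.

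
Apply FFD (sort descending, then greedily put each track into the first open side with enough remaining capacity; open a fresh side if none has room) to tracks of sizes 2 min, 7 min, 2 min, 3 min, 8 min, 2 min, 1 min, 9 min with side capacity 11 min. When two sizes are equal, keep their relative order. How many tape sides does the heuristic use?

Sorted descending: 9, 8, 7, 3, 2, 2, 2, 1.
  9 → side 1 (new)  [load 9/11]
  8 → side 2 (new)  [load 8/11]
  7 → side 3 (new)  [load 7/11]
  3 → side 2  [load 11/11]
  2 → side 1  [load 11/11]
  2 → side 3  [load 9/11]
  2 → side 3  [load 11/11]
  1 → side 4 (new)  [load 1/11]
4 tape sides opened.

4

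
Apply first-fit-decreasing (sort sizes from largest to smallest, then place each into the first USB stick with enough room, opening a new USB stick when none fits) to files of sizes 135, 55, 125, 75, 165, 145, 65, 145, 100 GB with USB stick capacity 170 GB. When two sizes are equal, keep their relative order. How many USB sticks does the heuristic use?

7

Sorted descending: 165, 145, 145, 135, 125, 100, 75, 65, 55.
  165 → USB stick 1 (new)  [load 165/170]
  145 → USB stick 2 (new)  [load 145/170]
  145 → USB stick 3 (new)  [load 145/170]
  135 → USB stick 4 (new)  [load 135/170]
  125 → USB stick 5 (new)  [load 125/170]
  100 → USB stick 6 (new)  [load 100/170]
  75 → USB stick 7 (new)  [load 75/170]
  65 → USB stick 6  [load 165/170]
  55 → USB stick 7  [load 130/170]
7 USB sticks opened.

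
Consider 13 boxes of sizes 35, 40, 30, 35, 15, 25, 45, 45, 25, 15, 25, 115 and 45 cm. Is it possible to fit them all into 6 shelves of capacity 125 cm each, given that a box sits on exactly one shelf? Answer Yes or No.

Yes

A valid assignment using 5 shelves:
  shelf 1: 115 = 115
  shelf 2: 45 + 45 + 35 = 125
  shelf 3: 45 + 40 + 35 = 120
  shelf 4: 30 + 25 + 25 + 25 + 15 = 120
  shelf 5: 15 = 15
That uses only 5 ≤ 6, so 6 shelves are enough.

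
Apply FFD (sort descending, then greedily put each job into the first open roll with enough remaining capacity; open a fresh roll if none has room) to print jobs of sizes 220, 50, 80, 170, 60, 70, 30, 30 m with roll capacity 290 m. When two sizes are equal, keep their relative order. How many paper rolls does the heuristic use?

Sorted descending: 220, 170, 80, 70, 60, 50, 30, 30.
  220 → roll 1 (new)  [load 220/290]
  170 → roll 2 (new)  [load 170/290]
  80 → roll 2  [load 250/290]
  70 → roll 1  [load 290/290]
  60 → roll 3 (new)  [load 60/290]
  50 → roll 3  [load 110/290]
  30 → roll 2  [load 280/290]
  30 → roll 3  [load 140/290]
3 paper rolls opened.

3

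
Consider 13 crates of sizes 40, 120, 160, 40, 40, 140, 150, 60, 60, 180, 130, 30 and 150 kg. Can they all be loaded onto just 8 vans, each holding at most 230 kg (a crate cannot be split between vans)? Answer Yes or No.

A valid assignment using 7 vans:
  van 1: 180 + 40 = 220
  van 2: 160 + 60 = 220
  van 3: 150 + 60 = 210
  van 4: 150 + 40 + 40 = 230
  van 5: 140 + 30 = 170
  van 6: 130 = 130
  van 7: 120 = 120
That uses only 7 ≤ 8, so 8 vans are enough.

Yes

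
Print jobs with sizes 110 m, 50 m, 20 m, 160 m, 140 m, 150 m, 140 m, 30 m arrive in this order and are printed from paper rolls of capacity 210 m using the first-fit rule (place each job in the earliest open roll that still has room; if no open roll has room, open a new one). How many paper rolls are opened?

  110 → roll 1 (new)  [load 110/210]
  50 → roll 1  [load 160/210]
  20 → roll 1  [load 180/210]
  160 → roll 2 (new)  [load 160/210]
  140 → roll 3 (new)  [load 140/210]
  150 → roll 4 (new)  [load 150/210]
  140 → roll 5 (new)  [load 140/210]
  30 → roll 1  [load 210/210]
5 paper rolls opened.

5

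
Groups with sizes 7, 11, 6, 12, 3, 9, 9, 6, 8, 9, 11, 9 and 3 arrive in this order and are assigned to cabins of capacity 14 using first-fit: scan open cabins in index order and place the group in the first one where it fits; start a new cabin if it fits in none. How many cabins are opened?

9

  7 → cabin 1 (new)  [load 7/14]
  11 → cabin 2 (new)  [load 11/14]
  6 → cabin 1  [load 13/14]
  12 → cabin 3 (new)  [load 12/14]
  3 → cabin 2  [load 14/14]
  9 → cabin 4 (new)  [load 9/14]
  9 → cabin 5 (new)  [load 9/14]
  6 → cabin 6 (new)  [load 6/14]
  8 → cabin 6  [load 14/14]
  9 → cabin 7 (new)  [load 9/14]
  11 → cabin 8 (new)  [load 11/14]
  9 → cabin 9 (new)  [load 9/14]
  3 → cabin 4  [load 12/14]
9 cabins opened.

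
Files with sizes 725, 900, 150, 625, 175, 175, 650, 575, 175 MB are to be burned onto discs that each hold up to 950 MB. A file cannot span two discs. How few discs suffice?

Total = 900 + 725 + 650 + 625 + 575 + 175 + 175 + 175 + 150 = 4150 MB.
Lower bound: ⌈4150/950⌉ = 5 discs.
A packing using 5 discs:
  disc 1: 900 = 900
  disc 2: 725 + 175 = 900
  disc 3: 650 + 175 = 825
  disc 4: 625 + 175 + 150 = 950
  disc 5: 575 = 575
This matches the lower bound, so 5 is optimal.

5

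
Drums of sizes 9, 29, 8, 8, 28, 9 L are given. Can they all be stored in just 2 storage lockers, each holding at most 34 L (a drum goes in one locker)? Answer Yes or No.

Total = 91 L; ⌈91/34⌉ = 3.
At least 3 storage lockers are required, but only 2 are allowed.

No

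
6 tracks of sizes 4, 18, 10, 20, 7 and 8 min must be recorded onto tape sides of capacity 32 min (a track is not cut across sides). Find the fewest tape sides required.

Total = 20 + 18 + 10 + 8 + 7 + 4 = 67 min.
Lower bound: ⌈67/32⌉ = 3 tape sides.
A packing using 3 tape sides:
  side 1: 20 + 10 = 30
  side 2: 18 + 8 + 4 = 30
  side 3: 7 = 7
This matches the lower bound, so 3 is optimal.

3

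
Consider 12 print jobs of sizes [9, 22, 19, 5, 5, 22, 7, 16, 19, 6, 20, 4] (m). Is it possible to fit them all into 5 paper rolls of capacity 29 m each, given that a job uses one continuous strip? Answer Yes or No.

No

Total = 154 m; ⌈154/29⌉ = 6.
At least 6 paper rolls are required, but only 5 are allowed.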